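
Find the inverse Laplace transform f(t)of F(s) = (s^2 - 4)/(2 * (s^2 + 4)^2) t * cos(2 * t)/2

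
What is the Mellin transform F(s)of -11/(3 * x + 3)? -11 * pi * csc(pi * s)/3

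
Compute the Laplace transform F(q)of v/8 1/(8*q^2)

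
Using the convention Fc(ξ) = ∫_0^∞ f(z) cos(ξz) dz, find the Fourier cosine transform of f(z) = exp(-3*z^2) sqrt(3)*sqrt(pi)*exp(-ξ^2/12) /6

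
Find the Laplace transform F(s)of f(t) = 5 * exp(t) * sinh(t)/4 5/(4 * s * (s - 2))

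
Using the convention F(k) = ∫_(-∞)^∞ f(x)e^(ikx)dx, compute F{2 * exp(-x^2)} 2 * sqrt(pi) * exp(-k^2/4)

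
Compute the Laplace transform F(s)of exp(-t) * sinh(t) 1/(s * (s+2))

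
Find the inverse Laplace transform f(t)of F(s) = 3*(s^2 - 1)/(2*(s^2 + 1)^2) 3*t*cos(t)/2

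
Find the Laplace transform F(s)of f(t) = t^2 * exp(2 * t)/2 (s - 2)^(-3)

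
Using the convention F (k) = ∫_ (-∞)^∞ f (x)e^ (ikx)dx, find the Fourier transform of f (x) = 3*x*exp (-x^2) 3*I*sqrt (pi)*k*exp (-k^2/4)/2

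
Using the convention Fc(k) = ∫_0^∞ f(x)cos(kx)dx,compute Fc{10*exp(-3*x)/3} 10/(k^2+9)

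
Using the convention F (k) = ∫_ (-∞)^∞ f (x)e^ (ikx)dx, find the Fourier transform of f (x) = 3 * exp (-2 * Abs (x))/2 6/ (k^2 + 4)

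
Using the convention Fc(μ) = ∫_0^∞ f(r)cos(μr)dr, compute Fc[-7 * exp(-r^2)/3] -7 * sqrt(pi) * exp(-μ^2/4)/6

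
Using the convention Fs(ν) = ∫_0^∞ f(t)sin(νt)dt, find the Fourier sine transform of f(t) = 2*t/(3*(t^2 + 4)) pi*exp(-2*ν)/3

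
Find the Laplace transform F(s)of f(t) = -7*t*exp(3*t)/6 -7/(6*(s - 3)^2)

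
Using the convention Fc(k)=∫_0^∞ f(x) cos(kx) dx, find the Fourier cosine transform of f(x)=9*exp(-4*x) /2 18/(k^2 + 16) 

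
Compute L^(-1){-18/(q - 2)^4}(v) -3*v^3*exp(2*v)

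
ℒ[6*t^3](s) 36/s^4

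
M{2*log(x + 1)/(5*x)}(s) -2*pi*csc(pi*s)/(5*s - 5)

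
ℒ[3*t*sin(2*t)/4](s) 3*s/(s^2+4)^2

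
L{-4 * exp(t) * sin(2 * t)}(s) -8/((s - 1)^2 + 4)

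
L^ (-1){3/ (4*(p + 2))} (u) 3*exp (-2*u)/4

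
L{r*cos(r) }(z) (z^2-1) /(z^2+1) ^2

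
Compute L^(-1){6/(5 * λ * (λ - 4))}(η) 3 * exp(2 * η) * sinh(2 * η)/5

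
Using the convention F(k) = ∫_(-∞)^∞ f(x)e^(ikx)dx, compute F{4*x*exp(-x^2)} 2*I*sqrt(pi)*k*exp(-k^2/4)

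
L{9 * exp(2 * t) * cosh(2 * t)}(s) 9 * (s - 2)/(s * (s - 4))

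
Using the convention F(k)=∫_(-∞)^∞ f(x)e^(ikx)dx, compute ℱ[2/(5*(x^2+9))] 2*pi*exp(-3*Abs(k))/15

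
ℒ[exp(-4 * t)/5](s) 1/(5 * (s + 4))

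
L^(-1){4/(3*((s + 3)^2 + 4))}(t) 2*exp(-3*t)*sin(2*t)/3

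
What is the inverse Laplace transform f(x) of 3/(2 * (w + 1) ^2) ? 3 * x * exp(-x) /2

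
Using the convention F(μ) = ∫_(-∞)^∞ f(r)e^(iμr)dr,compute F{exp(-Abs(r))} 2/(μ^2 + 1)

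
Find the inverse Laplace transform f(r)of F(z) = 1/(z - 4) exp(4 * r)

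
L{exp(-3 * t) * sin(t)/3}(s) 1/(3 * ((s + 3)^2 + 1))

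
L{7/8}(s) 7/(8*s)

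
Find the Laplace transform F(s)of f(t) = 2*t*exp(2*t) 2/(s - 2)^2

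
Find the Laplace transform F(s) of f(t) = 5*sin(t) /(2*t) 5*atan(1/s) /2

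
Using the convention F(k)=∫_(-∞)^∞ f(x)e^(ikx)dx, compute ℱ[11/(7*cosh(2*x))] 11*pi/(14*cosh(pi*k/4))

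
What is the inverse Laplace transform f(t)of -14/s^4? -7 * t^3/3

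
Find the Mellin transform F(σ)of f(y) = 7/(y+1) 7*pi*csc(pi*σ)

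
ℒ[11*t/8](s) 11/(8*s^2)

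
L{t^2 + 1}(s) 2/s^3 + 1/s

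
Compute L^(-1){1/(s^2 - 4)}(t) sinh(2 * t)/2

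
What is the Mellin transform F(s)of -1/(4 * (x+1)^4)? pi * (s - 3) * (s - 2) * (s - 1)/(24 * sin(pi * s))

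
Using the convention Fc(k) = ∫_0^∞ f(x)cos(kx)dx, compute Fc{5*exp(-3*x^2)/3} 5*sqrt(3)*sqrt(pi)*exp(-k^2/12)/18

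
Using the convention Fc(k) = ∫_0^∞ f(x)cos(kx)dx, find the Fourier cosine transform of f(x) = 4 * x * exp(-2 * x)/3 4 * (4 - k^2)/(3 * (k^2 + 4)^2)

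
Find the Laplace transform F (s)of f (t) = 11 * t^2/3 22/ (3 * s^3)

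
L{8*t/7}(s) 8/(7*s^2)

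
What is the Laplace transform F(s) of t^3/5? 6/(5*s^4) 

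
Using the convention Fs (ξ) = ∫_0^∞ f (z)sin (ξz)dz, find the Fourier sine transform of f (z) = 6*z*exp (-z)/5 12*ξ/ (5*(ξ^2 + 1)^2)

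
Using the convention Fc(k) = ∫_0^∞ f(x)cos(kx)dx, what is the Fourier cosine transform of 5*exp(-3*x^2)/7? 5*sqrt(3)*sqrt(pi)*exp(-k^2/12)/42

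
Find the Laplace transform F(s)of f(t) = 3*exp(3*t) 3/(s - 3)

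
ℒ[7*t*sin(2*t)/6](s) 14*s/(3*(s^2 + 4)^2)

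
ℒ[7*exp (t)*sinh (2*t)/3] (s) 14/ (3*( (s - 1)^2 - 4))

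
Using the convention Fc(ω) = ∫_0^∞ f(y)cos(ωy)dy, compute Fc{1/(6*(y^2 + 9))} pi*exp(-3*ω)/36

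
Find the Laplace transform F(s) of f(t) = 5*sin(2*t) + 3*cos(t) 10/(s^2 + 4) + 3*s/(s^2 + 1) 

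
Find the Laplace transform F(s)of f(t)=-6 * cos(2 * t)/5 -6 * s/(5 * s^2+20)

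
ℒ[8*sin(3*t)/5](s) 24/(5*(s^2 + 9))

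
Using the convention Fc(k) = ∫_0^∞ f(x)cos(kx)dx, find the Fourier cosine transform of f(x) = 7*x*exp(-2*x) 7*(4 - k^2)/(k^2 + 4)^2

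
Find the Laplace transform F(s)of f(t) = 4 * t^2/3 8/(3 * s^3)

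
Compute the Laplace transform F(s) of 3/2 3/(2 * s) 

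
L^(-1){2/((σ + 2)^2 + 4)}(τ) exp(-2*τ)*sin(2*τ)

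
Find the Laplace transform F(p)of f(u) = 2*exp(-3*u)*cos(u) 2*(p + 3)/((p + 3)^2 + 1)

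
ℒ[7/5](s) 7/(5*s)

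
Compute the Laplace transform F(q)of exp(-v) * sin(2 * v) 2/((q + 1)^2 + 4)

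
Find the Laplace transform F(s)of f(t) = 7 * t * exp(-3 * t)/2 7/(2 * (s + 3)^2)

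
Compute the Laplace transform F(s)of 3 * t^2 6/s^3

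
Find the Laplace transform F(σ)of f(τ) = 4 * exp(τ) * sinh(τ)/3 4/(3 * σ * (σ - 2))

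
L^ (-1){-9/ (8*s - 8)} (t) -9*exp (t)/8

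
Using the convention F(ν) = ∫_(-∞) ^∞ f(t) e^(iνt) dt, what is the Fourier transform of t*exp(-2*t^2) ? sqrt(2)*I*sqrt(pi)*ν*exp(-ν^2/8) /8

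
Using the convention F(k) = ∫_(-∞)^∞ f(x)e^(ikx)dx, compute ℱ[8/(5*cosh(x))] 8*pi/(5*cosh(pi*k/2))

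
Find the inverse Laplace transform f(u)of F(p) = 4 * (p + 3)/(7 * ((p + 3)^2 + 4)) 4 * exp(-3 * u) * cos(2 * u)/7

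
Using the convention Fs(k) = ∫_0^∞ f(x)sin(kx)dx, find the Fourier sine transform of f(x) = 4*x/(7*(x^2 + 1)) 2*pi*exp(-k)/7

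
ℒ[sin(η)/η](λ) atan(1/λ)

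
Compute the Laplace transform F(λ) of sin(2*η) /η atan(2/λ) 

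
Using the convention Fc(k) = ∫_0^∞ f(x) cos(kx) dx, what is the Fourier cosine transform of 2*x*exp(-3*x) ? 2*(9 - k^2) /(k^2 + 9) ^2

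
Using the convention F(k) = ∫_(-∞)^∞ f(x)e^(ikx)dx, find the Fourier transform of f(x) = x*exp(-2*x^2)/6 sqrt(2)*I*sqrt(pi)*k*exp(-k^2/8)/48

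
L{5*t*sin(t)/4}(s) 5*s/(2*(s^2 + 1)^2)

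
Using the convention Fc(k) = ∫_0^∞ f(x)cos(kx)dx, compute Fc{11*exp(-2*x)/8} 11/(4*(k^2 + 4))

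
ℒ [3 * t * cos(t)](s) 3 * (s^2-1) /(s^2 + 1) ^2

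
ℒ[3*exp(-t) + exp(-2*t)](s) 1/(s + 2) + 3/(s + 1)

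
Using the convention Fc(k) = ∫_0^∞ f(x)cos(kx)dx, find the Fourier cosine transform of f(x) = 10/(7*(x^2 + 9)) 5*pi*exp(-3*k)/21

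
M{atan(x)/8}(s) -pi*sec(pi*s/2)/(16*s)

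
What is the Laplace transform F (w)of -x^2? -2/w^3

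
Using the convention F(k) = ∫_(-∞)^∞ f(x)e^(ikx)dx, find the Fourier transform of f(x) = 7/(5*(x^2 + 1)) 7*pi*exp(-Abs(k))/5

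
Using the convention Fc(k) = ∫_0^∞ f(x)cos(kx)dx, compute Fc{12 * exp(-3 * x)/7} 36/(7 * (k^2 + 9))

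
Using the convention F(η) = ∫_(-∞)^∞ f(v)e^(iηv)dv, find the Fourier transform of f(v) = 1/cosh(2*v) pi/(2*cosh(pi*η/4))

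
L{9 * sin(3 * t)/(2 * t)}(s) 9 * atan(3/s)/2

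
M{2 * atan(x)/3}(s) -pi * sec(pi * s/2)/(3 * s)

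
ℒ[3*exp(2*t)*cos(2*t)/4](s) 3*(s - 2)/(4*((s - 2)^2 + 4))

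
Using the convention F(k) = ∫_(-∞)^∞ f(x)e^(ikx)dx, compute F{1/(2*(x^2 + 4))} pi*exp(-2*Abs(k))/4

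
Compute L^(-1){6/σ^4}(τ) τ^3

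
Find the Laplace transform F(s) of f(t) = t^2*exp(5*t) 2/(s - 5) ^3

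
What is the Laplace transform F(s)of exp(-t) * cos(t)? (s + 1)/((s + 1)^2 + 1)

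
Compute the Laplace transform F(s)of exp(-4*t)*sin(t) 1/((s + 4)^2 + 1)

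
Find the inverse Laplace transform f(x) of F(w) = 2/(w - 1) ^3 x^2 * exp(x) 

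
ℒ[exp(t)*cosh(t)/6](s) (s - 1)/(6*s*(s - 2))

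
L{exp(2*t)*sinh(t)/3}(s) 1/(3*((s - 2)^2 - 1))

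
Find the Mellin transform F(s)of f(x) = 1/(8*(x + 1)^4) gamma(s)*gamma(4 - s)/48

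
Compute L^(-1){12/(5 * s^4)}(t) 2 * t^3/5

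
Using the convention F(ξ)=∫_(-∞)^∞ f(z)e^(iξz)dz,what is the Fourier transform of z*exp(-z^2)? I*sqrt(pi)*ξ*exp(-ξ^2/4)/2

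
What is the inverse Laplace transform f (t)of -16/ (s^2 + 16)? -4*sin (4*t)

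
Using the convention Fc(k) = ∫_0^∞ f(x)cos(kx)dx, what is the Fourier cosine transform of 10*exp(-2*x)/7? 20/(7*(k^2+4))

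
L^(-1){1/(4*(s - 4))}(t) exp(4*t)/4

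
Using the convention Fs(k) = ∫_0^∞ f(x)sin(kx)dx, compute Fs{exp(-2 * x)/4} k/(4 * (k^2 + 4))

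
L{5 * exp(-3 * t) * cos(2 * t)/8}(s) 5 * (s+3)/(8 * ((s+3)^2+4))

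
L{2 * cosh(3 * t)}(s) 2 * s/(s^2 - 9)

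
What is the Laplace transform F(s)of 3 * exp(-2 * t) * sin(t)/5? 3/(5 * ((s + 2)^2 + 1))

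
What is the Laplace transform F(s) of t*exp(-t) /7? 1/(7*(s + 1) ^2) 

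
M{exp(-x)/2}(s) gamma(s)/2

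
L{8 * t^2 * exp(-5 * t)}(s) 16/(s+5)^3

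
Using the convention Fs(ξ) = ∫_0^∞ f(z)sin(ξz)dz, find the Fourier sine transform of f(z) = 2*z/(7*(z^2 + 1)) pi*exp(-ξ)/7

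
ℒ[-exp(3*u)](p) -1/(p - 3)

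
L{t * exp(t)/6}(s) 1/(6 * (s - 1)^2)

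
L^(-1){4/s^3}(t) 2 * t^2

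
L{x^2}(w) 2/w^3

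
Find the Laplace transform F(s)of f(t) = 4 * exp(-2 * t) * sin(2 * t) 8/((s+2)^2+4)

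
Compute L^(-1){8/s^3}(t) 4 * t^2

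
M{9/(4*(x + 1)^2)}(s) -9*pi*(s - 1)/(4*sin(pi*s))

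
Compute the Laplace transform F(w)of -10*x -10/w^2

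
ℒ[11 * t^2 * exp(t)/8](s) 11/(4 * (s - 1)^3)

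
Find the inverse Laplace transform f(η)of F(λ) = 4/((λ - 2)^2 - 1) 4 * exp(2 * η) * sinh(η)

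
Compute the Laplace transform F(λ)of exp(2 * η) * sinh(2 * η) 2/(λ * (λ - 4))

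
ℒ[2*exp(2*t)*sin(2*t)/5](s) 4/(5*((s - 2)^2 + 4))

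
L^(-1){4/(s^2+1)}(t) 4*sin(t)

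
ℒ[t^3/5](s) 6/(5 * s^4) 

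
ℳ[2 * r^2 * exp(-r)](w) 2 * gamma(w + 2)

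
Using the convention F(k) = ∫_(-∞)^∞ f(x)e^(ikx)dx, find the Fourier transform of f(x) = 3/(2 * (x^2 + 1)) 3 * pi * exp(-Abs(k))/2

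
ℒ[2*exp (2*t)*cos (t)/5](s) 2*(s - 2)/ (5*( (s - 2)^2 + 1))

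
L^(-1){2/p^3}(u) u^2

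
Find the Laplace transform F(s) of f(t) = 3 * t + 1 1/s + 3/s^2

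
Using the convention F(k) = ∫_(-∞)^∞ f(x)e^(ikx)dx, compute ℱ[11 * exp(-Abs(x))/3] 22/(3 * (k^2 + 1))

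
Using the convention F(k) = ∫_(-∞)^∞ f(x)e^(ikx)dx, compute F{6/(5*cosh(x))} 6*pi/(5*cosh(pi*k/2))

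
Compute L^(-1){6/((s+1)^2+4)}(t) 3*exp(-t)*sin(2*t)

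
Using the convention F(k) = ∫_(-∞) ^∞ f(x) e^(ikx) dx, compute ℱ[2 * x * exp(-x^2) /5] I * sqrt(pi) * k * exp(-k^2/4) /5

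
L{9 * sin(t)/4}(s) 9/(4 * (s^2 + 1))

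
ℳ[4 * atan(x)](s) -2 * pi * sec(pi * s/2)/s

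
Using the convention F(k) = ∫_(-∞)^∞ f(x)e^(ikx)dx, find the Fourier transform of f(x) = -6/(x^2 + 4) -3*pi*exp(-2*Abs(k))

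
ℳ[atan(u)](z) -pi*sec(pi*z/2)/(2*z)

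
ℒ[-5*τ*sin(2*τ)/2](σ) -10*σ/(σ^2 + 4)^2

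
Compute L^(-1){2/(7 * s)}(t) 2/7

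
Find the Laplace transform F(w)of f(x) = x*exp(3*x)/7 1/(7*(w - 3)^2)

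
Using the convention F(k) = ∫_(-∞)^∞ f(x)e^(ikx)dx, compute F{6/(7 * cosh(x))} 6 * pi/(7 * cosh(pi * k/2))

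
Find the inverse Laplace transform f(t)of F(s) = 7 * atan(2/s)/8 7 * sin(2 * t)/(8 * t)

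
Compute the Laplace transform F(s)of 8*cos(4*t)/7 8*s/(7*(s^2 + 16))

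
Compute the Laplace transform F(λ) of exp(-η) 1/(λ + 1) 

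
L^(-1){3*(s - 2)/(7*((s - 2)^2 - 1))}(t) 3*exp(2*t)*cosh(t)/7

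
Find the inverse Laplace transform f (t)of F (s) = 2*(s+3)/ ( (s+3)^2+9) 2*exp (-3*t)*cos (3*t)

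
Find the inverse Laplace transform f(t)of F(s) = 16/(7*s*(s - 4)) 8*exp(2*t)*sinh(2*t)/7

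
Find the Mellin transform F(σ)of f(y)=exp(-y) gamma(σ)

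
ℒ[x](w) w^ (-2)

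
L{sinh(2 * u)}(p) 2/(p^2 - 4)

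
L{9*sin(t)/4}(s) 9/(4*(s^2 + 1))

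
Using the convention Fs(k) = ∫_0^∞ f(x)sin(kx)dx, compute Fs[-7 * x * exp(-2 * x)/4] -7 * k/(k^2 + 4)^2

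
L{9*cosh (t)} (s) 9*s/ (s^2 - 1)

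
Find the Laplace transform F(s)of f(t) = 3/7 3/(7*s)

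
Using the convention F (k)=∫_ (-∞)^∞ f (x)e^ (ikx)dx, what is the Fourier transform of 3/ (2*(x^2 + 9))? pi*exp (-3*Abs (k))/2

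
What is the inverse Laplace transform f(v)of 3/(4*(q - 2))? 3*exp(2*v)/4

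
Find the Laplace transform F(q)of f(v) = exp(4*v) 1/(q - 4)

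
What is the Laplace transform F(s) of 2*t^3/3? 4/s^4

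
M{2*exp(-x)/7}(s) 2*gamma(s)/7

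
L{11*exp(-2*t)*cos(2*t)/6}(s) 11*(s + 2)/(6*((s + 2)^2 + 4))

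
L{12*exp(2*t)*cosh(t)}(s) 12*(s - 2)/((s - 2)^2 - 1)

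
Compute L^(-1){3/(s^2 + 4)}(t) 3*sin(2*t)/2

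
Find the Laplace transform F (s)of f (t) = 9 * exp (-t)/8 9/ (8 * (s+1))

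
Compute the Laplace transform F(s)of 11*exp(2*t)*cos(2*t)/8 11*(s - 2)/(8*((s - 2)^2 + 4))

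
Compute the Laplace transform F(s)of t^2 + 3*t 2/s^3 + 3/s^2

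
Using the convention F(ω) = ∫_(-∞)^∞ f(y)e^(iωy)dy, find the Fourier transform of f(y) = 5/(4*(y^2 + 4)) 5*pi*exp(-2*Abs(ω))/8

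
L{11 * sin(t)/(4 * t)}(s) 11 * atan(1/s)/4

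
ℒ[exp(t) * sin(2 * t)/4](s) 1/(2 * ((s - 1)^2 + 4))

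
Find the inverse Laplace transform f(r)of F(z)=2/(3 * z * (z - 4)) exp(2 * r) * sinh(2 * r)/3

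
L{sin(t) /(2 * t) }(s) atan(1/s) /2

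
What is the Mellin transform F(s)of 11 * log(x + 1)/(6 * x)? -11 * pi * csc(pi * s)/(6 * s - 6)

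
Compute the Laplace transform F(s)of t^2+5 2/s^3+5/s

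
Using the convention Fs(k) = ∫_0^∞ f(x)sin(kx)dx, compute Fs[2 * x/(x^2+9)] pi * exp(-3 * k)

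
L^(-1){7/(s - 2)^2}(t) 7*t*exp(2*t)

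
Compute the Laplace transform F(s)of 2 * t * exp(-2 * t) 2/(s + 2)^2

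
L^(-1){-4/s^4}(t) -2*t^3/3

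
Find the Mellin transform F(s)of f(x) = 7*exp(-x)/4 7*gamma(s)/4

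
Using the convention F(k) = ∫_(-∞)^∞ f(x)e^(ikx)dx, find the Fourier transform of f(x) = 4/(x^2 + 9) 4*pi*exp(-3*Abs(k))/3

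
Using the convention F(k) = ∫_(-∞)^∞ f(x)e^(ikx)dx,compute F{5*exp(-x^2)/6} 5*sqrt(pi)*exp(-k^2/4)/6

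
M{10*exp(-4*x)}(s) 10*gamma(s)/2^(2*s)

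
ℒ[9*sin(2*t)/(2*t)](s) 9*atan(2/s)/2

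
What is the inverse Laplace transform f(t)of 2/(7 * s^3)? t^2/7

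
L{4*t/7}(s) 4/(7*s^2) 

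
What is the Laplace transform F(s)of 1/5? 1/(5 * s)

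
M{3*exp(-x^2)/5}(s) 3*gamma(s/2)/10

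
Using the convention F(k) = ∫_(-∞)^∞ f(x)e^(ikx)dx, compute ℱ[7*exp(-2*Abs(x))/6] 14/(3*(k^2+4))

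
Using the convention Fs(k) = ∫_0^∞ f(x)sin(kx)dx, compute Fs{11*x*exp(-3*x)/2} 33*k/(k^2+9)^2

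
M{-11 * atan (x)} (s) 11 * pi * sec (pi * s/2)/ (2 * s)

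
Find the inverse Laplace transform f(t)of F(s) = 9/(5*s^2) 9*t/5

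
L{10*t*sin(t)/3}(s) 20*s/(3*(s^2 + 1)^2)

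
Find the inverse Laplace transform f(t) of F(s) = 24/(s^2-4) 12 * sinh(2 * t) 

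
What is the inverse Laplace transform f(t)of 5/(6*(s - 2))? 5*exp(2*t)/6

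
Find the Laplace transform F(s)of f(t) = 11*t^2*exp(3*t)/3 22/(3*(s - 3)^3)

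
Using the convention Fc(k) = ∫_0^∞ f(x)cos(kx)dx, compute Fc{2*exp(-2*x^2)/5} sqrt(2)*sqrt(pi)*exp(-k^2/8)/10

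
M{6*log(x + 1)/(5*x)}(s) -6*pi*csc(pi*s)/(5*s - 5)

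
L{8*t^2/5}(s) 16/(5*s^3)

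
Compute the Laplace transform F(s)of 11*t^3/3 22/s^4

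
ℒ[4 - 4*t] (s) 4/s - 4/s^2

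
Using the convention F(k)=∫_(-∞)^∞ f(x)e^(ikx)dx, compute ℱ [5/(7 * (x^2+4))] 5 * pi * exp(-2 * Abs(k))/14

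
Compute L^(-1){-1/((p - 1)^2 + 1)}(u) -exp(u)*sin(u)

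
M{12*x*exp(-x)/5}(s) 12*gamma(s+1)/5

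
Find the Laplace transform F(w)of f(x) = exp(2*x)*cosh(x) (w - 2)/((w - 2)^2 - 1)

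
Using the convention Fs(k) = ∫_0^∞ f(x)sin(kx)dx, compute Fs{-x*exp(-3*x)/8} -3*k/(4*(k^2+9)^2)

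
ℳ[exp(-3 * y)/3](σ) gamma(σ)/(3 * 3^σ)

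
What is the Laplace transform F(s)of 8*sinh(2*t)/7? 16/(7*(s^2 - 4))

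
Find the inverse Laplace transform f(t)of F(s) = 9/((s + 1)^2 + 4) 9 * exp(-t) * sin(2 * t)/2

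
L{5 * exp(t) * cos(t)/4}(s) 5 * (s - 1)/(4 * ((s - 1)^2 + 1))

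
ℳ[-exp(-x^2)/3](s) -gamma(s/2)/6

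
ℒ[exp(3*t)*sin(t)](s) 1/((s - 3) ^2 + 1) 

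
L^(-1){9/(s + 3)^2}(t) 9*t*exp(-3*t)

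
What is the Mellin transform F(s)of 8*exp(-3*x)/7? 8*gamma(s)/(7*3^s)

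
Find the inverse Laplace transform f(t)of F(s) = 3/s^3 3 * t^2/2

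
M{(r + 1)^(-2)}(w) (-pi*w + pi)/sin(pi*w)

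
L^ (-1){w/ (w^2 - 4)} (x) cosh (2 * x)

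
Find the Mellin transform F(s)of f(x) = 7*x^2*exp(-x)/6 7*gamma(s + 2)/6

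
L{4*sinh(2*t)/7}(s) 8/(7*(s^2 - 4))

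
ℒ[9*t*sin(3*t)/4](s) 27*s/(2*(s^2 + 9)^2)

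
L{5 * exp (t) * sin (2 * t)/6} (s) 5/ (3 * ( (s - 1)^2+4))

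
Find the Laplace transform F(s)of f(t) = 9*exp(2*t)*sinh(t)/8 9/(8*((s - 2)^2 - 1))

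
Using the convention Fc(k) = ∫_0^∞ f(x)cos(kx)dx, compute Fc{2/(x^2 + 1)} pi * exp(-k)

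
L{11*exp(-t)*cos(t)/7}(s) 11*(s+1)/(7*((s+1)^2+1))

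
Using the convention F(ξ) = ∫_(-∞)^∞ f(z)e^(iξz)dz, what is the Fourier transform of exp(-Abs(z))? 2/(ξ^2 + 1)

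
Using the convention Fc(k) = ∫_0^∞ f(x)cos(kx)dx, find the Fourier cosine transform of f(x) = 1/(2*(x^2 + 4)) pi*exp(-2*k)/8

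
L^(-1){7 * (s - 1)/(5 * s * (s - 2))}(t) 7 * exp(t) * cosh(t)/5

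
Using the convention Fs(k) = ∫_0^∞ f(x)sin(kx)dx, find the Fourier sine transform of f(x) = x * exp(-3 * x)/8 3 * k/(4 * (k^2 + 9)^2)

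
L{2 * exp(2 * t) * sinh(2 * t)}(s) 4/(s * (s - 4))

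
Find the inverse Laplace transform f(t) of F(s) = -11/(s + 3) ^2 -11*t*exp(-3*t) 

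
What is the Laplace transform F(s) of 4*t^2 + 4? 4/s + 8/s^3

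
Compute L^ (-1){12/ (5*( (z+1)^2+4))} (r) 6*exp (-r)*sin (2*r)/5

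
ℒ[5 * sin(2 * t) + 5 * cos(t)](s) 10/(s^2 + 4) + 5 * s/(s^2 + 1)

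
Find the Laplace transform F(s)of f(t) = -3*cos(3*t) -3*s/(s^2 + 9)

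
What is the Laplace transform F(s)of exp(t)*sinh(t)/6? 1/(6*s*(s - 2))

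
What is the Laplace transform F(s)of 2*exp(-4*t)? 2/(s + 4)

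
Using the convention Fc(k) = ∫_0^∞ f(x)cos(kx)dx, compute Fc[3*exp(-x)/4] 3/(4*(k^2 + 1))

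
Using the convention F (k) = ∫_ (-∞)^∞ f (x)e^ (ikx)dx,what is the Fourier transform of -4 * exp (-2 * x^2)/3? -2 * sqrt (2) * sqrt (pi) * exp (-k^2/8)/3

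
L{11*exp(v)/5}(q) 11/(5*(q - 1))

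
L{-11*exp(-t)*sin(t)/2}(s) -11/(2*(s + 1)^2 + 2)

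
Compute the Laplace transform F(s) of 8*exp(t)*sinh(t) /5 8/(5*s*(s - 2) ) 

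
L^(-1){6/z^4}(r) r^3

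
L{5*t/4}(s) 5/(4*s^2)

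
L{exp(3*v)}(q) 1/(q - 3)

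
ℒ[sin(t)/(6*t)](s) atan(1/s)/6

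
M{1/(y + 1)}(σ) pi*csc(pi*σ)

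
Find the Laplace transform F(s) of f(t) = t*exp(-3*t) (s + 3) ^(-2) 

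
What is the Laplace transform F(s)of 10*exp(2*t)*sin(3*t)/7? 30/(7*((s - 2)^2 + 9))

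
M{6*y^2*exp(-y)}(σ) 6*gamma(σ + 2)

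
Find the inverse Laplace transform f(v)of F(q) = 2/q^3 v^2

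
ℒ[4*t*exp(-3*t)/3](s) 4/(3*(s + 3)^2)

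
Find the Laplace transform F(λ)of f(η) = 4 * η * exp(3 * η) 4/(λ - 3)^2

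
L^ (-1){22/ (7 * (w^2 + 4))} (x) 11 * sin (2 * x)/7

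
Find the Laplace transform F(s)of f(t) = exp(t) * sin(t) 1/((s - 1)^2 + 1)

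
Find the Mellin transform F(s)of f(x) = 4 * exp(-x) 4 * gamma(s)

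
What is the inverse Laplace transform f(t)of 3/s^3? 3 * t^2/2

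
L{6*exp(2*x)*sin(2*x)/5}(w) 12/(5*((w - 2)^2 + 4))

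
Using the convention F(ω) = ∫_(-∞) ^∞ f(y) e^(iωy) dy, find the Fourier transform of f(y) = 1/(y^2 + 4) pi * exp(-2 * Abs(ω) ) /2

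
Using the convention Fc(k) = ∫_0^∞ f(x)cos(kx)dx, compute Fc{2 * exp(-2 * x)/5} 4/(5 * (k^2 + 4))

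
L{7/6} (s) 7/ (6*s)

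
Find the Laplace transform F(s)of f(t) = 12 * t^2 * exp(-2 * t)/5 24/(5 * (s + 2)^3)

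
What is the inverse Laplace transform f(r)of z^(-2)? r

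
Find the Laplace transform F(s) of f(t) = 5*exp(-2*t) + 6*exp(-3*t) 6/(s + 3) + 5/(s + 2) 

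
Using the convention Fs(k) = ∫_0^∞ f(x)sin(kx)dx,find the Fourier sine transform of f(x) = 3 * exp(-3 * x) 3 * k/(k^2 + 9)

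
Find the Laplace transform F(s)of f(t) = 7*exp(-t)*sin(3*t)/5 21/(5*((s + 1)^2 + 9))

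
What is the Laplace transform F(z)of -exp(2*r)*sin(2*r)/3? -2/(3*(z - 2)^2 + 12)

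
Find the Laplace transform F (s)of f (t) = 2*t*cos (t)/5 2*(s^2 - 1)/ (5*(s^2 + 1)^2)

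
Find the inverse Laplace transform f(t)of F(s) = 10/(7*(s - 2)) 10*exp(2*t)/7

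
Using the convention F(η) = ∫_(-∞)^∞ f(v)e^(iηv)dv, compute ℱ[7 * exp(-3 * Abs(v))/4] 21/(2 * (η^2 + 9))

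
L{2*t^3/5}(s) 12/(5*s^4)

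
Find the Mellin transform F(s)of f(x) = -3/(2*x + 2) -3*pi*csc(pi*s)/2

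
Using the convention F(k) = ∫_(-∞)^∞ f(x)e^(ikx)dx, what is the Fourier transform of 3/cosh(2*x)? 3*pi/(2*cosh(pi*k/4))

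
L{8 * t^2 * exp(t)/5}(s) 16/(5 * (s - 1)^3)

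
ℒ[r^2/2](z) z^(-3)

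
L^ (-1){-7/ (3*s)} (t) -7/3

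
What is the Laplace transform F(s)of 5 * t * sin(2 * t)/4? 5 * s/(s^2 + 4)^2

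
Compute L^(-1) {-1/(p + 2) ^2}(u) -u*exp(-2*u) 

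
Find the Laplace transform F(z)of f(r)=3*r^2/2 3/z^3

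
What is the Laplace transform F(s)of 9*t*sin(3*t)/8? 27*s/(4*(s^2 + 9)^2)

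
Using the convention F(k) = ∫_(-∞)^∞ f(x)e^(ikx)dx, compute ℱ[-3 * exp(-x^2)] -3 * sqrt(pi) * exp(-k^2/4)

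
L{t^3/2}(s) 3/s^4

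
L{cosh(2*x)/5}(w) w/(5*(w^2-4))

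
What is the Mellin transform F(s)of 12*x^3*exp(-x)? 12*gamma(s+3)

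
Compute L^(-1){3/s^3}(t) 3 * t^2/2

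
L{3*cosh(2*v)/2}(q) 3*q/(2*(q^2 - 4))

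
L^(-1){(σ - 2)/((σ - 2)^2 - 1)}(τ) exp(2 * τ) * cosh(τ)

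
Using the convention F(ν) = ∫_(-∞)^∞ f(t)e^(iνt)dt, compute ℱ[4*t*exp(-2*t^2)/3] sqrt(2)*I*sqrt(pi)*ν*exp(-ν^2/8)/6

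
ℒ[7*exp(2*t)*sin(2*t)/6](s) 7/(3*((s - 2)^2 + 4))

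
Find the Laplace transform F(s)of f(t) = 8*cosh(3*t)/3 8*s/(3*(s^2 - 9))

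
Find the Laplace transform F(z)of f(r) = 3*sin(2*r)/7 6/(7*(z^2 + 4))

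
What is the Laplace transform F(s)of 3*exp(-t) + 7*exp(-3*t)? 7/(s + 3) + 3/(s + 1)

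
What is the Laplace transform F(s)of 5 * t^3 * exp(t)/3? 10/(s - 1)^4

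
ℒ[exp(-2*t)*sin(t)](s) 1/((s + 2)^2 + 1)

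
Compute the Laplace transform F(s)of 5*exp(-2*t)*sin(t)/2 5/(2*((s+2)^2+1))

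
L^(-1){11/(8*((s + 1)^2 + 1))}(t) 11*exp(-t)*sin(t)/8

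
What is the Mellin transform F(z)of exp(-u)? gamma(z)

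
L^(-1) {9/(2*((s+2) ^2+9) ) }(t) 3*exp(-2*t)*sin(3*t) /2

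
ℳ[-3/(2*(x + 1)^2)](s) 3*pi*(s - 1)/(2*sin(pi*s))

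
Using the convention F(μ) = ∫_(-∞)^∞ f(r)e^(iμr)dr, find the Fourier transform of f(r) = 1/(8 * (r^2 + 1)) pi * exp(-Abs(μ))/8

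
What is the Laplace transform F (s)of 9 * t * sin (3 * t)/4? 27 * s/ (2 * (s^2 + 9)^2)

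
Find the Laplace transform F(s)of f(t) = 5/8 5/(8*s)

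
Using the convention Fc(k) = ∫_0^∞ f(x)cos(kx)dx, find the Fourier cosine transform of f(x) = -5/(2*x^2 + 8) -5*pi*exp(-2*k)/8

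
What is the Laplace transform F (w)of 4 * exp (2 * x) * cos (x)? 4 * (w - 2)/ ( (w - 2)^2+1)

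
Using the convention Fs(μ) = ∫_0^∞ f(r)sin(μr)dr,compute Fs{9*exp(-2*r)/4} 9*μ/(4*(μ^2 + 4))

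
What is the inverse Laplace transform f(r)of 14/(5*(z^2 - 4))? 7*sinh(2*r)/5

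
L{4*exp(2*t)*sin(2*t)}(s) 8/((s - 2)^2 + 4)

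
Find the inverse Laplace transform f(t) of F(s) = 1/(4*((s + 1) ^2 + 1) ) exp(-t)*sin(t) /4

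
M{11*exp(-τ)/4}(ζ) 11*gamma(ζ)/4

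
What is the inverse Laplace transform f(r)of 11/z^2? 11*r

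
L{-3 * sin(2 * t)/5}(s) -6/(5 * s^2 + 20)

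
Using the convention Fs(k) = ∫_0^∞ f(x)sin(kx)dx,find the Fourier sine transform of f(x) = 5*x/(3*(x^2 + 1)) 5*pi*exp(-k)/6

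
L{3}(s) 3/s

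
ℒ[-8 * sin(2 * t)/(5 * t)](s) -8 * atan(2/s)/5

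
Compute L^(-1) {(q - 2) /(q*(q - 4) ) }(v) exp(2*v)*cosh(2*v) 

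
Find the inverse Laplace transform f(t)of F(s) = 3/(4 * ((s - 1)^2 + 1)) 3 * exp(t) * sin(t)/4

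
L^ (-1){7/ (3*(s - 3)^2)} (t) 7*t*exp (3*t)/3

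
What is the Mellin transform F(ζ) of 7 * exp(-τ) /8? 7 * gamma(ζ) /8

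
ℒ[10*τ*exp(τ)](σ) 10/(σ - 1)^2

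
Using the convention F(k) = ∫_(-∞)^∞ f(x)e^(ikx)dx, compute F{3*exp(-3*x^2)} sqrt(3)*sqrt(pi)*exp(-k^2/12)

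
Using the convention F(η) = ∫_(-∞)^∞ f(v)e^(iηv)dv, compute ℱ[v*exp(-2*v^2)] sqrt(2)*I*sqrt(pi)*η*exp(-η^2/8)/8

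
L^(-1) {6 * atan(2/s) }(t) 6 * sin(2 * t) /t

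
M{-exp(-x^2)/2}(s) -gamma(s/2)/4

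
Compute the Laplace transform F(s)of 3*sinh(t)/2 3/(2*(s^2 - 1))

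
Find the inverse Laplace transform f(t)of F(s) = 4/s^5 t^4/6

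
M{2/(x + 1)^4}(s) gamma(s)*gamma(4 - s)/3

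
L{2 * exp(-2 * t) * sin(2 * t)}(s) 4/((s + 2)^2 + 4)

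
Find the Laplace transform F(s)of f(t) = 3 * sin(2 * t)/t 3 * atan(2/s)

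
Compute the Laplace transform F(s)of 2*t 2/s^2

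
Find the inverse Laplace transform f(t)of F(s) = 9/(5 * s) 9/5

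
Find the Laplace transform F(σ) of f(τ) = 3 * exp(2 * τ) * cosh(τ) 3 * (σ - 2) /((σ - 2) ^2 - 1) 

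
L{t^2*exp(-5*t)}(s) 2/(s+5)^3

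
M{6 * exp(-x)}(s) 6 * gamma(s)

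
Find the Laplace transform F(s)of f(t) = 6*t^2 12/s^3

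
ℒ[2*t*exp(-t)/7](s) 2/(7*(s + 1)^2)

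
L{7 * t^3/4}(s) 21/(2 * s^4)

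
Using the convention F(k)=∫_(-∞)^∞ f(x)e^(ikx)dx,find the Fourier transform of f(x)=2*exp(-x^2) 2*sqrt(pi)*exp(-k^2/4)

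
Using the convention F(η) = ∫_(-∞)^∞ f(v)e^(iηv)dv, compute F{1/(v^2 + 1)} pi*exp(-Abs(η))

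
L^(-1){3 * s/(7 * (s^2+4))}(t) 3 * cos(2 * t)/7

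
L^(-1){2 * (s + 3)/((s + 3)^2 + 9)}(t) 2 * exp(-3 * t) * cos(3 * t)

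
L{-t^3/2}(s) -3/s^4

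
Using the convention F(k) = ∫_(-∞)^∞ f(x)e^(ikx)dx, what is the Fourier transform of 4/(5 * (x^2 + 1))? 4 * pi * exp(-Abs(k))/5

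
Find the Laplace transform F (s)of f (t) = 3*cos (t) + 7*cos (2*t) 7*s/ (s^2 + 4) + 3*s/ (s^2 + 1)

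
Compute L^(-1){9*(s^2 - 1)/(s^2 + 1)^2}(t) 9*t*cos(t)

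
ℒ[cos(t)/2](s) s/(2*(s^2 + 1))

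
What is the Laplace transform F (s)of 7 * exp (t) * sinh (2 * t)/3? 14/ (3 * ( (s - 1)^2-4))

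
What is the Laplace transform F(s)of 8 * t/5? 8/(5 * s^2)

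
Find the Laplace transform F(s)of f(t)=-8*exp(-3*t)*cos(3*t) 8*(-s - 3)/((s + 3)^2 + 9)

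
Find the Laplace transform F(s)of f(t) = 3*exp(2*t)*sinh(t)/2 3/(2*((s - 2)^2 - 1))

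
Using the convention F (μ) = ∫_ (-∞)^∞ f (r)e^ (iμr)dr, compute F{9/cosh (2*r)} 9*pi/ (2*cosh (pi*μ/4))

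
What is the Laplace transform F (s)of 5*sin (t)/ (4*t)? 5*atan (1/s)/4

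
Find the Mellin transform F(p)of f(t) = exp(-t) gamma(p)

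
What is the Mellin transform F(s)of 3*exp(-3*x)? 3^(1 - s)*gamma(s)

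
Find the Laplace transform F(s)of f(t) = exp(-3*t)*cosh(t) (s + 3)/((s + 3)^2 - 1)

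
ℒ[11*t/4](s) 11/(4*s^2)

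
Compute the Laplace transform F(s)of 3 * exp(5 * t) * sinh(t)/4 3/(4 * ((s - 5)^2 - 1))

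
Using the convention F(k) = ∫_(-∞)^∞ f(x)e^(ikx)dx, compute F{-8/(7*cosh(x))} -8*pi/(7*cosh(pi*k/2))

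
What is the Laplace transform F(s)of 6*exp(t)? 6/(s - 1)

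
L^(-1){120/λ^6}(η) η^5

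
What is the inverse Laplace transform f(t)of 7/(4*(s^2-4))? 7*sinh(2*t)/8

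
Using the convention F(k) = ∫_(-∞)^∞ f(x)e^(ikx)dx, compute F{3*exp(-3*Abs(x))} 18/(k^2 + 9)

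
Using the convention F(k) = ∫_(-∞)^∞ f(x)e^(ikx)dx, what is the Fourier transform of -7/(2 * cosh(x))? -7 * pi/(2 * cosh(pi * k/2))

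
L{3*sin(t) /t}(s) 3*atan(1/s) 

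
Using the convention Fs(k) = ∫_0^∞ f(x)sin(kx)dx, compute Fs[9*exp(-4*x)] 9*k/(k^2 + 16)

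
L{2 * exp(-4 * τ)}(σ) 2/(σ + 4)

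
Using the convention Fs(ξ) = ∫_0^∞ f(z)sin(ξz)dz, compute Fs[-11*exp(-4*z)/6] -11*ξ/(6*ξ^2 + 96)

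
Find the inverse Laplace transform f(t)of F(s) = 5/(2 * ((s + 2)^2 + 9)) 5 * exp(-2 * t) * sin(3 * t)/6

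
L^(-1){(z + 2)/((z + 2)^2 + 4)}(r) exp(-2*r)*cos(2*r)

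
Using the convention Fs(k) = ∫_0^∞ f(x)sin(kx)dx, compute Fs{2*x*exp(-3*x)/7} 12*k/(7*(k^2 + 9)^2)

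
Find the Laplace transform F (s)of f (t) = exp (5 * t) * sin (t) 1/ ( (s - 5)^2 + 1)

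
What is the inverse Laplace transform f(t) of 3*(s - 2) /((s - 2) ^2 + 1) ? 3*exp(2*t)*cos(t) 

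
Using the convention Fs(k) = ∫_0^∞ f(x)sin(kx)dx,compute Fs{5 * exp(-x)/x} 5 * atan(k)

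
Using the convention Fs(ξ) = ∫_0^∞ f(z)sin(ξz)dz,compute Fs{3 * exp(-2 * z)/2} 3 * ξ/(2 * (ξ^2 + 4))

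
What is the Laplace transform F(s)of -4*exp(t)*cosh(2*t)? 4*(1 - s)/((s - 1)^2-4)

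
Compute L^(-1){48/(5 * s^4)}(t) 8 * t^3/5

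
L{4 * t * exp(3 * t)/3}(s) 4/(3 * (s - 3)^2)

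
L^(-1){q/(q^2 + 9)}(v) cos(3*v)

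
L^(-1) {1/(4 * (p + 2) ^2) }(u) u * exp(-2 * u) /4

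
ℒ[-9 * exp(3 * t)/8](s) -9/(8 * s - 24)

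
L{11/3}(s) 11/(3*s)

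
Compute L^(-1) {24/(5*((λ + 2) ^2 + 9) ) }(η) 8*exp(-2*η)*sin(3*η) /5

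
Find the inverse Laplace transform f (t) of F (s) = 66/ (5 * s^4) 11 * t^3/5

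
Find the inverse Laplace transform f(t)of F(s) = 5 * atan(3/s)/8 5 * sin(3 * t)/(8 * t)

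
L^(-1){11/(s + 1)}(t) 11*exp(-t)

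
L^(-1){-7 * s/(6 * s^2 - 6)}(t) -7 * cosh(t)/6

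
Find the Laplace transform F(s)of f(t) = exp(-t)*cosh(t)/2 (s + 1)/(2*s*(s + 2))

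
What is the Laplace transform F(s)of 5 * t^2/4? 5/(2 * s^3)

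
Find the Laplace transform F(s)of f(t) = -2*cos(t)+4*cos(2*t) 4*s/(s^2+4) - 2*s/(s^2+1)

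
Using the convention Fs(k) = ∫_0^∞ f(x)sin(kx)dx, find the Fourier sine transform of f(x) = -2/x -pi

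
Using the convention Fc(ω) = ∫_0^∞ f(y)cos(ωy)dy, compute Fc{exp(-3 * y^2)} sqrt(3) * sqrt(pi) * exp(-ω^2/12)/6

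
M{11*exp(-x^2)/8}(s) 11*gamma(s/2)/16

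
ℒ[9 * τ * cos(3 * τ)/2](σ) 9 * (σ^2 - 9)/(2 * (σ^2 + 9)^2)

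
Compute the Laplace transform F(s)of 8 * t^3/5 48/(5 * s^4)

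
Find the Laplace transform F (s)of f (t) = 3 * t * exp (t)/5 3/ (5 * (s - 1)^2)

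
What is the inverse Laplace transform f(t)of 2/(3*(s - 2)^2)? 2*t*exp(2*t)/3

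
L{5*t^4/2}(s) 60/s^5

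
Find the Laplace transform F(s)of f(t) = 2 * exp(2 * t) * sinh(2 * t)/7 4/(7 * s * (s - 4))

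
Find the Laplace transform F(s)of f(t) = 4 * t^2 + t s^(-2) + 8/s^3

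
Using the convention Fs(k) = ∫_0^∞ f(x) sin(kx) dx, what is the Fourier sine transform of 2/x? pi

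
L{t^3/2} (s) 3/s^4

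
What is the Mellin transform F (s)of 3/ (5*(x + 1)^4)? gamma (s)*gamma (4 - s)/10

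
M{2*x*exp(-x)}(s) 2*gamma(s + 1)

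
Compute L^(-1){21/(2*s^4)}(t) 7*t^3/4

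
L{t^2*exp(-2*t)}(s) 2/(s + 2)^3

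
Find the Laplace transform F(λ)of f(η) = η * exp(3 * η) (λ - 3)^(-2)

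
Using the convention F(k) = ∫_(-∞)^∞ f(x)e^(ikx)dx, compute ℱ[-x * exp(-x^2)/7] -I * sqrt(pi) * k * exp(-k^2/4)/14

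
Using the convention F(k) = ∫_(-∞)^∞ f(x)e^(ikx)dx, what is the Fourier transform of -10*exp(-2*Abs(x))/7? -40/(7*k^2 + 28)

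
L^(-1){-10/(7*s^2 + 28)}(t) -5*sin(2*t)/7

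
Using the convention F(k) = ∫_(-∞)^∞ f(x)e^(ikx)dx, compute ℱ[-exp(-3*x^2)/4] -sqrt(3)*sqrt(pi)*exp(-k^2/12)/12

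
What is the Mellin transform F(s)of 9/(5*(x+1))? 9*pi*csc(pi*s)/5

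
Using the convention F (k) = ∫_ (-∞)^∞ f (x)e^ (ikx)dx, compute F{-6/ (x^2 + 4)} -3*pi*exp (-2*Abs (k))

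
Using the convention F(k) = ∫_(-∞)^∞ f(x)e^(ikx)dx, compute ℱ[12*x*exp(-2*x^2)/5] 3*sqrt(2)*I*sqrt(pi)*k*exp(-k^2/8)/10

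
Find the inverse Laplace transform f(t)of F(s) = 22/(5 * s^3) 11 * t^2/5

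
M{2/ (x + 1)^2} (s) -2 * pi * (s - 1)/sin (pi * s)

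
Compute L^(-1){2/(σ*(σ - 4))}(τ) exp(2*τ)*sinh(2*τ)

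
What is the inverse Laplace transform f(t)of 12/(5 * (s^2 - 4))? 6 * sinh(2 * t)/5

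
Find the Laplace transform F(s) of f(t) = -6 -6/s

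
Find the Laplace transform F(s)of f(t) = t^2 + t 2/s^3 + s^(-2)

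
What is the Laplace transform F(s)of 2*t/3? 2/(3*s^2)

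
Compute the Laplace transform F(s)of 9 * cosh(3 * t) 9 * s/(s^2-9)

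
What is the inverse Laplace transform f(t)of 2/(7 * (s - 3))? 2 * exp(3 * t)/7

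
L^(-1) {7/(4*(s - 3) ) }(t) 7*exp(3*t) /4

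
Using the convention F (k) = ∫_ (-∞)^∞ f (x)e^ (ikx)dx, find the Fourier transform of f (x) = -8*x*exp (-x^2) -4*I*sqrt (pi)*k*exp (-k^2/4)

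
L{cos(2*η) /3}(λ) λ/(3*(λ^2 + 4) ) 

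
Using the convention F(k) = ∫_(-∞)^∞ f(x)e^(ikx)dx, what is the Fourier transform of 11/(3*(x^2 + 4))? 11*pi*exp(-2*Abs(k))/6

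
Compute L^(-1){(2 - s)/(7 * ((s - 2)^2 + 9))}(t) -exp(2 * t) * cos(3 * t)/7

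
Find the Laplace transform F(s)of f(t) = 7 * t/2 7/(2 * s^2)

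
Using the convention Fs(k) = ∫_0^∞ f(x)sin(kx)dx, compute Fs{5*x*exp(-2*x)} 20*k/(k^2 + 4)^2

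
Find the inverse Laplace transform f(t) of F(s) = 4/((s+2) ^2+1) 4 * exp(-2 * t) * sin(t) 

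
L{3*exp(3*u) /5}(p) 3/(5*(p - 3) ) 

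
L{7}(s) 7/s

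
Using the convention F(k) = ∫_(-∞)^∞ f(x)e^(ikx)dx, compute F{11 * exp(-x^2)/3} 11 * sqrt(pi) * exp(-k^2/4)/3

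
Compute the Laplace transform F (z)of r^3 6/z^4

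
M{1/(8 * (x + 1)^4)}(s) gamma(s) * gamma(4 - s)/48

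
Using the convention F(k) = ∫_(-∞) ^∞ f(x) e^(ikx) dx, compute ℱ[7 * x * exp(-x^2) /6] 7 * I * sqrt(pi) * k * exp(-k^2/4) /12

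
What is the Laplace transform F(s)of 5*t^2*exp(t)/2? 5/(s - 1)^3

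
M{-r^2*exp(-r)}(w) -gamma(w + 2)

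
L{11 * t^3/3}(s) 22/s^4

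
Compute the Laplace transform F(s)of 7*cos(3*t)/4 7*s/(4*(s^2 + 9))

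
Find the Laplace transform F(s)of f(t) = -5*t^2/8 -5/(4*s^3)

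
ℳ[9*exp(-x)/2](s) 9*gamma(s)/2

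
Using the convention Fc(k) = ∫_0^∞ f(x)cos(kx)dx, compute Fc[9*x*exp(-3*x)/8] 9*(9 - k^2)/(8*(k^2 + 9)^2)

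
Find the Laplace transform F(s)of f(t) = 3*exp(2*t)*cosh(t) 3*(s - 2)/((s - 2)^2 - 1)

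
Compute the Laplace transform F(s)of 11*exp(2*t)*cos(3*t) 11*(s - 2)/((s - 2)^2 + 9)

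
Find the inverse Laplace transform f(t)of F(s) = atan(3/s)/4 sin(3*t)/(4*t)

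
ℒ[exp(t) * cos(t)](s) (s - 1) /((s - 1) ^2+1) 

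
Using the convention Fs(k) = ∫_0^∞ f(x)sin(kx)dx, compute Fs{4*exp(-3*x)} 4*k/(k^2 + 9)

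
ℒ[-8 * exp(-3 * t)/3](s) -8/(3 * s + 9)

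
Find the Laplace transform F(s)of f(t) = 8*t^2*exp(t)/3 16/(3*(s - 1)^3)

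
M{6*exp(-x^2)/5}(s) 3*gamma(s/2)/5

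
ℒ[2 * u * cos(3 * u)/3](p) 2 * (p^2 - 9)/(3 * (p^2 + 9)^2)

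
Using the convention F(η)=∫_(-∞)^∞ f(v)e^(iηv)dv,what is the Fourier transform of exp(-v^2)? sqrt(pi)*exp(-η^2/4)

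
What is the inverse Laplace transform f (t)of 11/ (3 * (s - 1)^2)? 11 * t * exp (t)/3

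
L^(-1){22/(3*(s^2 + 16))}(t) 11*sin(4*t)/6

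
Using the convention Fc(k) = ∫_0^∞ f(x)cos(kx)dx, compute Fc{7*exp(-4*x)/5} 28/(5*(k^2 + 16))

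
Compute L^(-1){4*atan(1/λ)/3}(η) 4*sin(η)/(3*η)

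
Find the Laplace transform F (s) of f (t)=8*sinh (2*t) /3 16/ (3*(s^2 - 4) ) 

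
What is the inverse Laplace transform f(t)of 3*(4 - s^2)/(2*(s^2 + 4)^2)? -3*t*cos(2*t)/2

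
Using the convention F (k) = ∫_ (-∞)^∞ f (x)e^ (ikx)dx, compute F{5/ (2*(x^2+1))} 5*pi*exp (-Abs (k))/2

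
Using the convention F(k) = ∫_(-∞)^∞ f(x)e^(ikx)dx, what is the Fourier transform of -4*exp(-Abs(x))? -8/(k^2 + 1)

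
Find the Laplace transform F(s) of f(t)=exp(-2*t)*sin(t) 1/((s + 2) ^2 + 1) 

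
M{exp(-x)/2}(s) gamma(s)/2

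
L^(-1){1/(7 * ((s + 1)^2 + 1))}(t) exp(-t) * sin(t)/7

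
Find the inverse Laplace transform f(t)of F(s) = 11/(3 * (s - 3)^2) 11 * t * exp(3 * t)/3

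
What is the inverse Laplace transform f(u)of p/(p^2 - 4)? cosh(2 * u)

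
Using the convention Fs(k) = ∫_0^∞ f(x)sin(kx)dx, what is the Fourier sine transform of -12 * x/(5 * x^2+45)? -6 * pi * exp(-3 * k)/5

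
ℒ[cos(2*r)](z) z/(z^2 + 4)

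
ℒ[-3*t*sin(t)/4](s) -3*s/(2*(s^2 + 1)^2)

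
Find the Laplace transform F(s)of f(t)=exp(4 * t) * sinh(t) 1/((s - 4)^2 - 1)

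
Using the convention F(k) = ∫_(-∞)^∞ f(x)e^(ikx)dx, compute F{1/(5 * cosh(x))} pi/(5 * cosh(pi * k/2))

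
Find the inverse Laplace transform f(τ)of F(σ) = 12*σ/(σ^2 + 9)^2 2*τ*sin(3*τ)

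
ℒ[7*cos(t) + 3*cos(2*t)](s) 7*s/(s^2 + 1) + 3*s/(s^2 + 4)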